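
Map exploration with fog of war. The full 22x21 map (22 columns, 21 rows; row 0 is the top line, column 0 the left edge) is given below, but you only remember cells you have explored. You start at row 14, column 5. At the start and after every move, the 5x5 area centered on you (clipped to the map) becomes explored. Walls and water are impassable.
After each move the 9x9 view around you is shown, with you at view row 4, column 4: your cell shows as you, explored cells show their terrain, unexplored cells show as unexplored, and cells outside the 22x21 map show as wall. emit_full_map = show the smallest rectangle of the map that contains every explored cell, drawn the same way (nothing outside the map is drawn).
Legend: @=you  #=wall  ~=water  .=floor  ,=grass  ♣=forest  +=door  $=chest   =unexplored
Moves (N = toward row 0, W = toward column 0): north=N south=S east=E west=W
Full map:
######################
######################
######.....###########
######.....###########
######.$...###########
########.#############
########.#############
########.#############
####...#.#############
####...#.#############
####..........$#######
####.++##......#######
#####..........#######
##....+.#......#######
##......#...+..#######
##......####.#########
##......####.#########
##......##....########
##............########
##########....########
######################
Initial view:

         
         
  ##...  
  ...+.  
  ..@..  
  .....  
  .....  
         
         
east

         
         
 ##....  
 ...+.#  
 ...@.#  
 .....#  
 .....#  
         
         

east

         
         
##.....  
...+.#.  
....@#.  
.....##  
.....##  
         
         

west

         
         
 ##..... 
 ...+.#. 
 ...@.#. 
 .....## 
 .....## 
         
         

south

         
 ##..... 
 ...+.#. 
 .....#. 
 ...@.## 
 .....## 
  ....#  
         
         

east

         
##.....  
...+.#.  
.....#.  
....@##  
.....##  
 ....##  
         
         

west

         
 ##..... 
 ...+.#. 
 .....#. 
 ...@.## 
 .....## 
  ....## 
         
         

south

 ##..... 
 ...+.#. 
 .....#. 
 .....## 
 ...@.## 
  ....## 
  .....  
         
         

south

 ...+.#. 
 .....#. 
 .....## 
 .....## 
  ..@.## 
  .....  
  #####  
         
#########

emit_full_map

##.....
...+.#.
.....#.
.....##
.....##
 ..@.##
 ..... 
 ##### 

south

 .....#. 
 .....## 
 .....## 
  ....## 
  ..@..  
  #####  
  #####  
#########
#########

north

 ...+.#. 
 .....#. 
 .....## 
 .....## 
  ..@.## 
  .....  
  #####  
  #####  
#########

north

 ##..... 
 ...+.#. 
 .....#. 
 .....## 
 ...@.## 
  ....## 
  .....  
  #####  
  #####  

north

         
 ##..... 
 ...+.#. 
 .....#. 
 ...@.## 
 .....## 
  ....## 
  .....  
  #####  

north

         
         
 ##..... 
 ...+.#. 
 ...@.#. 
 .....## 
 .....## 
  ....## 
  .....  

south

         
 ##..... 
 ...+.#. 
 .....#. 
 ...@.## 
 .....## 
  ....## 
  .....  
  #####  

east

         
##.....  
...+.#.  
.....#.  
....@##  
.....##  
 ....##  
 .....   
 #####   

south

##.....  
...+.#.  
.....#.  
.....##  
....@##  
 ....##  
 ......  
 #####   
 #####   

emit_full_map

##.....
...+.#.
.....#.
.....##
....@##
 ....##
 ......
 ##### 
 ##### 

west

 ##..... 
 ...+.#. 
 .....#. 
 .....## 
 ...@.## 
  ....## 
  ...... 
  #####  
  #####  

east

##.....  
...+.#.  
.....#.  
.....##  
....@##  
 ....##  
 ......  
 #####   
 #####   

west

 ##..... 
 ...+.#. 
 .....#. 
 .....## 
 ...@.## 
  ....## 
  ...... 
  #####  
  #####  

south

 ...+.#. 
 .....#. 
 .....## 
 .....## 
  ..@.## 
  ...... 
  #####  
  #####  
#########

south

 .....#. 
 .....## 
 .....## 
  ....## 
  ..@... 
  #####  
  #####  
#########
#########

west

  .....#.
  .....##
  .....##
  .....##
  ..@....
  ###### 
  ###### 
#########
#########

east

 .....#. 
 .....## 
 .....## 
 .....## 
 ...@... 
 ######  
 ######  
#########
#########

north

 ...+.#. 
 .....#. 
 .....## 
 .....## 
 ...@.## 
 ....... 
 ######  
 ######  
#########

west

  ...+.#.
  .....#.
  .....##
  .....##
  ..@..##
  .......
  ###### 
  ###### 
#########

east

 ...+.#. 
 .....#. 
 .....## 
 .....## 
 ...@.## 
 ....... 
 ######  
 ######  
#########

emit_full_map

##.....
...+.#.
.....#.
.....##
.....##
...@.##
.......
###### 
###### 

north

 ##..... 
 ...+.#. 
 .....#. 
 .....## 
 ...@.## 
 .....## 
 ....... 
 ######  
 ######  


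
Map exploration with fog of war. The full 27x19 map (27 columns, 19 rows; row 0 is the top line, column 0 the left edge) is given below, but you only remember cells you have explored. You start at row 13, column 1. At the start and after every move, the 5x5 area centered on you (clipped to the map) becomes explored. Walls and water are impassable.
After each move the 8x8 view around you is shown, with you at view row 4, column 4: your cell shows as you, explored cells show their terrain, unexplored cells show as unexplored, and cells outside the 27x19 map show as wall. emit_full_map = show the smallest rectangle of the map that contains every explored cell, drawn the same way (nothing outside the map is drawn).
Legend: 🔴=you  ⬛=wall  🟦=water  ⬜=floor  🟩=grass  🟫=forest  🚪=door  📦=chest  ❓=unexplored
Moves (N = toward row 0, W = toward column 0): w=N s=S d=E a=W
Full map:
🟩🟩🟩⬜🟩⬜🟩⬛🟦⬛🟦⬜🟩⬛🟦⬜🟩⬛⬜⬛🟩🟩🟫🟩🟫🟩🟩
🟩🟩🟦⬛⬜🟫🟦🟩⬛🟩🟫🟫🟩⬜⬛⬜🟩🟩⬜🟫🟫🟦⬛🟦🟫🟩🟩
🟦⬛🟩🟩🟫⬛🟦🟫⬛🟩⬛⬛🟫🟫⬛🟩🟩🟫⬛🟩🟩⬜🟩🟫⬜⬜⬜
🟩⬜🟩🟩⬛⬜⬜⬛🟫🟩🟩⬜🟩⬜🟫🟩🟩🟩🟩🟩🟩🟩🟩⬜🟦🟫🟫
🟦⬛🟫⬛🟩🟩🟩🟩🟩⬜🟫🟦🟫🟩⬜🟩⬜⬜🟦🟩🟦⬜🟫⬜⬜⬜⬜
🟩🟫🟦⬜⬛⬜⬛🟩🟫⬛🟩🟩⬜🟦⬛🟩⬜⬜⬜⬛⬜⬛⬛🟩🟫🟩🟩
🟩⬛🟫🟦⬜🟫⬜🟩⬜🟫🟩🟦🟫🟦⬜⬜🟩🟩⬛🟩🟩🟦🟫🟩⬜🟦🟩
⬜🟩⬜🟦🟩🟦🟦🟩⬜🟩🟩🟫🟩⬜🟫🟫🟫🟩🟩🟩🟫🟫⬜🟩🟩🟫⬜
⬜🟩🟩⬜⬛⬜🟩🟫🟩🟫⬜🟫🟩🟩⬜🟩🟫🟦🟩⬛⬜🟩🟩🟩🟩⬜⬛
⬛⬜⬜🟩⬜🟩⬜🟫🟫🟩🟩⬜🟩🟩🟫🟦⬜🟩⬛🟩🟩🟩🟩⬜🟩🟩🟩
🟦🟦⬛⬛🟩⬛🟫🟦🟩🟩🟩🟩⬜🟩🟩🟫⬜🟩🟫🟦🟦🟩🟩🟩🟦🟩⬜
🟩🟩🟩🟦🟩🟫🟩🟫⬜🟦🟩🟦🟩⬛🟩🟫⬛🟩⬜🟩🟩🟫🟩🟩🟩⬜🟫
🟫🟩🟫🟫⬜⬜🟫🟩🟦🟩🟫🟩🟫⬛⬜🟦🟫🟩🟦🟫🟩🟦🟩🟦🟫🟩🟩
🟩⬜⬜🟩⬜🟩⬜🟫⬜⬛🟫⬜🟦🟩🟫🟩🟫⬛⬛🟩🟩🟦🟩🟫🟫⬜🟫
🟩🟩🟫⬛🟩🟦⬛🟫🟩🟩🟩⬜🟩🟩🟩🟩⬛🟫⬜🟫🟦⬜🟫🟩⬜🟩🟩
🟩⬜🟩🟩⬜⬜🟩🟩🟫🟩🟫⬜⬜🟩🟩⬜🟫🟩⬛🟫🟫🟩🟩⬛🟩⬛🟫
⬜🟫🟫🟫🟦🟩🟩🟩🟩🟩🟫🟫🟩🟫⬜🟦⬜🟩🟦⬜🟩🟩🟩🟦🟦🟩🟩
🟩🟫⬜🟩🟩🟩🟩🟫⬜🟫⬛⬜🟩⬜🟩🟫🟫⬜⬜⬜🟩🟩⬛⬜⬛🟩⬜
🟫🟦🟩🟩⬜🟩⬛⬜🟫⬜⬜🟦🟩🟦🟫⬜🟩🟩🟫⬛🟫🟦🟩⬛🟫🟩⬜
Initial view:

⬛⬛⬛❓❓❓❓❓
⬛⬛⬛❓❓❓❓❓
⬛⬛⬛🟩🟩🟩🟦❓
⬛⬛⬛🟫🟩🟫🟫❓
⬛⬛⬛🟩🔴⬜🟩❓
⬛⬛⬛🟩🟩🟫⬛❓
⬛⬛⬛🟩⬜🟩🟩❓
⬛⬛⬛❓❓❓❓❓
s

⬛⬛⬛❓❓❓❓❓
⬛⬛⬛🟩🟩🟩🟦❓
⬛⬛⬛🟫🟩🟫🟫❓
⬛⬛⬛🟩⬜⬜🟩❓
⬛⬛⬛🟩🔴🟫⬛❓
⬛⬛⬛🟩⬜🟩🟩❓
⬛⬛⬛⬜🟫🟫🟫❓
⬛⬛⬛❓❓❓❓❓

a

⬛⬛⬛⬛❓❓❓❓
⬛⬛⬛⬛🟩🟩🟩🟦
⬛⬛⬛⬛🟫🟩🟫🟫
⬛⬛⬛⬛🟩⬜⬜🟩
⬛⬛⬛⬛🔴🟩🟫⬛
⬛⬛⬛⬛🟩⬜🟩🟩
⬛⬛⬛⬛⬜🟫🟫🟫
⬛⬛⬛⬛❓❓❓❓

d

⬛⬛⬛❓❓❓❓❓
⬛⬛⬛🟩🟩🟩🟦❓
⬛⬛⬛🟫🟩🟫🟫❓
⬛⬛⬛🟩⬜⬜🟩❓
⬛⬛⬛🟩🔴🟫⬛❓
⬛⬛⬛🟩⬜🟩🟩❓
⬛⬛⬛⬜🟫🟫🟫❓
⬛⬛⬛❓❓❓❓❓

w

⬛⬛⬛❓❓❓❓❓
⬛⬛⬛❓❓❓❓❓
⬛⬛⬛🟩🟩🟩🟦❓
⬛⬛⬛🟫🟩🟫🟫❓
⬛⬛⬛🟩🔴⬜🟩❓
⬛⬛⬛🟩🟩🟫⬛❓
⬛⬛⬛🟩⬜🟩🟩❓
⬛⬛⬛⬜🟫🟫🟫❓

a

⬛⬛⬛⬛❓❓❓❓
⬛⬛⬛⬛❓❓❓❓
⬛⬛⬛⬛🟩🟩🟩🟦
⬛⬛⬛⬛🟫🟩🟫🟫
⬛⬛⬛⬛🔴⬜⬜🟩
⬛⬛⬛⬛🟩🟩🟫⬛
⬛⬛⬛⬛🟩⬜🟩🟩
⬛⬛⬛⬛⬜🟫🟫🟫

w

⬛⬛⬛⬛❓❓❓❓
⬛⬛⬛⬛❓❓❓❓
⬛⬛⬛⬛🟦🟦⬛❓
⬛⬛⬛⬛🟩🟩🟩🟦
⬛⬛⬛⬛🔴🟩🟫🟫
⬛⬛⬛⬛🟩⬜⬜🟩
⬛⬛⬛⬛🟩🟩🟫⬛
⬛⬛⬛⬛🟩⬜🟩🟩

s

⬛⬛⬛⬛❓❓❓❓
⬛⬛⬛⬛🟦🟦⬛❓
⬛⬛⬛⬛🟩🟩🟩🟦
⬛⬛⬛⬛🟫🟩🟫🟫
⬛⬛⬛⬛🔴⬜⬜🟩
⬛⬛⬛⬛🟩🟩🟫⬛
⬛⬛⬛⬛🟩⬜🟩🟩
⬛⬛⬛⬛⬜🟫🟫🟫

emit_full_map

🟦🟦⬛❓
🟩🟩🟩🟦
🟫🟩🟫🟫
🔴⬜⬜🟩
🟩🟩🟫⬛
🟩⬜🟩🟩
⬜🟫🟫🟫

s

⬛⬛⬛⬛🟦🟦⬛❓
⬛⬛⬛⬛🟩🟩🟩🟦
⬛⬛⬛⬛🟫🟩🟫🟫
⬛⬛⬛⬛🟩⬜⬜🟩
⬛⬛⬛⬛🔴🟩🟫⬛
⬛⬛⬛⬛🟩⬜🟩🟩
⬛⬛⬛⬛⬜🟫🟫🟫
⬛⬛⬛⬛❓❓❓❓

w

⬛⬛⬛⬛❓❓❓❓
⬛⬛⬛⬛🟦🟦⬛❓
⬛⬛⬛⬛🟩🟩🟩🟦
⬛⬛⬛⬛🟫🟩🟫🟫
⬛⬛⬛⬛🔴⬜⬜🟩
⬛⬛⬛⬛🟩🟩🟫⬛
⬛⬛⬛⬛🟩⬜🟩🟩
⬛⬛⬛⬛⬜🟫🟫🟫

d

⬛⬛⬛❓❓❓❓❓
⬛⬛⬛🟦🟦⬛❓❓
⬛⬛⬛🟩🟩🟩🟦❓
⬛⬛⬛🟫🟩🟫🟫❓
⬛⬛⬛🟩🔴⬜🟩❓
⬛⬛⬛🟩🟩🟫⬛❓
⬛⬛⬛🟩⬜🟩🟩❓
⬛⬛⬛⬜🟫🟫🟫❓


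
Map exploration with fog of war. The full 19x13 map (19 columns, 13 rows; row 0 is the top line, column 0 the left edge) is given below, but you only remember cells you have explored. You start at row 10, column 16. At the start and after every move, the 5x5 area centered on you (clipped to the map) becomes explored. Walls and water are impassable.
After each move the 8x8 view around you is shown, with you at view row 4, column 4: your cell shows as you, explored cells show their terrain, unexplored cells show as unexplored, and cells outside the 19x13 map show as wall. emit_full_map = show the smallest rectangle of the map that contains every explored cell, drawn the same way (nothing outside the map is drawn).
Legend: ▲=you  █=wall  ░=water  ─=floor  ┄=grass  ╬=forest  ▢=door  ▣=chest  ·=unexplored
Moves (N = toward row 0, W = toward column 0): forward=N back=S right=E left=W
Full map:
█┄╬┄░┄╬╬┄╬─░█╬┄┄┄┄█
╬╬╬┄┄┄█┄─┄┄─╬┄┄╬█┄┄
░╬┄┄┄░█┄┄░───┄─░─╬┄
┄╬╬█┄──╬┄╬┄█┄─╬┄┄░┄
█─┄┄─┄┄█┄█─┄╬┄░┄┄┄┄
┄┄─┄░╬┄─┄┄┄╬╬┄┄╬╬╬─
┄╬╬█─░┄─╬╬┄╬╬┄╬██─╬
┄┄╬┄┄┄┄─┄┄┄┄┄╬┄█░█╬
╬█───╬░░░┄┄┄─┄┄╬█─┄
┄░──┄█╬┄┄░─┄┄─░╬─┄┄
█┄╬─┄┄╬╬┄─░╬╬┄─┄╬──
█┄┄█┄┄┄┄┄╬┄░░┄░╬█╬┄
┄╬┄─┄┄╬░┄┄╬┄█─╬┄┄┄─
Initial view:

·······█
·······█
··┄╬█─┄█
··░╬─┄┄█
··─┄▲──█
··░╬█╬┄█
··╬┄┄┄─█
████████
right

······██
······██
·┄╬█─┄██
·░╬─┄┄██
·─┄╬▲─██
·░╬█╬┄██
·╬┄┄┄─██
████████

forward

······██
······██
··█░█╬██
·┄╬█─┄██
·░╬─▲┄██
·─┄╬──██
·░╬█╬┄██
·╬┄┄┄─██

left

·······█
·······█
··┄█░█╬█
··┄╬█─┄█
··░╬▲┄┄█
··─┄╬──█
··░╬█╬┄█
··╬┄┄┄─█

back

·······█
··┄█░█╬█
··┄╬█─┄█
··░╬─┄┄█
··─┄▲──█
··░╬█╬┄█
··╬┄┄┄─█
████████

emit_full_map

┄█░█╬
┄╬█─┄
░╬─┄┄
─┄▲──
░╬█╬┄
╬┄┄┄─

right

······██
·┄█░█╬██
·┄╬█─┄██
·░╬─┄┄██
·─┄╬▲─██
·░╬█╬┄██
·╬┄┄┄─██
████████

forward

······██
······██
·┄█░█╬██
·┄╬█─┄██
·░╬─▲┄██
·─┄╬──██
·░╬█╬┄██
·╬┄┄┄─██

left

·······█
·······█
··┄█░█╬█
··┄╬█─┄█
··░╬▲┄┄█
··─┄╬──█
··░╬█╬┄█
··╬┄┄┄─█

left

········
········
··╬┄█░█╬
··┄┄╬█─┄
··─░▲─┄┄
··┄─┄╬──
··┄░╬█╬┄
···╬┄┄┄─

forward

········
········
··┄╬██─·
··╬┄█░█╬
··┄┄▲█─┄
··─░╬─┄┄
··┄─┄╬──
··┄░╬█╬┄

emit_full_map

┄╬██─·
╬┄█░█╬
┄┄▲█─┄
─░╬─┄┄
┄─┄╬──
┄░╬█╬┄
·╬┄┄┄─

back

········
··┄╬██─·
··╬┄█░█╬
··┄┄╬█─┄
··─░▲─┄┄
··┄─┄╬──
··┄░╬█╬┄
···╬┄┄┄─

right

·······█
·┄╬██─·█
·╬┄█░█╬█
·┄┄╬█─┄█
·─░╬▲┄┄█
·┄─┄╬──█
·┄░╬█╬┄█
··╬┄┄┄─█

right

······██
┄╬██─·██
╬┄█░█╬██
┄┄╬█─┄██
─░╬─▲┄██
┄─┄╬──██
┄░╬█╬┄██
·╬┄┄┄─██

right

·····███
╬██─·███
┄█░█╬███
┄╬█─┄███
░╬─┄▲███
─┄╬──███
░╬█╬┄███
╬┄┄┄─███

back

╬██─·███
┄█░█╬███
┄╬█─┄███
░╬─┄┄███
─┄╬─▲███
░╬█╬┄███
╬┄┄┄─███
████████

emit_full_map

┄╬██─·
╬┄█░█╬
┄┄╬█─┄
─░╬─┄┄
┄─┄╬─▲
┄░╬█╬┄
·╬┄┄┄─


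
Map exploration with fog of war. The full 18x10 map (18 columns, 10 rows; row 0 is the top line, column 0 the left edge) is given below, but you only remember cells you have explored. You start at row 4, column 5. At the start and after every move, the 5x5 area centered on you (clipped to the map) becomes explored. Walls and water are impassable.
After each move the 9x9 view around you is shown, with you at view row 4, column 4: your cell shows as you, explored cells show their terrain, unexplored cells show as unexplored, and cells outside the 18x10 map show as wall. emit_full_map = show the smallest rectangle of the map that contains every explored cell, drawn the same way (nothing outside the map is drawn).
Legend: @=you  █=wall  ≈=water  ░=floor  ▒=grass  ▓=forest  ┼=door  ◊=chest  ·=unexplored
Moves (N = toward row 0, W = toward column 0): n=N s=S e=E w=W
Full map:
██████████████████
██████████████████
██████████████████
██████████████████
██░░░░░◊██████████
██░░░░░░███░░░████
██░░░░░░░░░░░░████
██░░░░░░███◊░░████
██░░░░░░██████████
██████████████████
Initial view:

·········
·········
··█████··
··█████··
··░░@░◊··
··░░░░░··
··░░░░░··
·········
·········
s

·········
··█████··
··█████··
··░░░░◊··
··░░@░░··
··░░░░░··
··░░░░░··
·········
·········

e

·········
·█████···
·██████··
·░░░░◊█··
·░░░@░█··
·░░░░░░··
·░░░░░█··
·········
·········

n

·········
·········
·██████··
·██████··
·░░░@◊█··
·░░░░░█··
·░░░░░░··
·░░░░░█··
·········

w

·········
·········
··██████·
··██████·
··░░@░◊█·
··░░░░░█·
··░░░░░░·
··░░░░░█·
·········

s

·········
··██████·
··██████·
··░░░░◊█·
··░░@░░█·
··░░░░░░·
··░░░░░█·
·········
·········

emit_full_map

██████
██████
░░░░◊█
░░@░░█
░░░░░░
░░░░░█

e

·········
·██████··
·██████··
·░░░░◊█··
·░░░@░█··
·░░░░░░··
·░░░░░█··
·········
·········

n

·········
·········
·██████··
·██████··
·░░░@◊█··
·░░░░░█··
·░░░░░░··
·░░░░░█··
·········

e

·········
·········
███████··
███████··
░░░░@██··
░░░░░██··
░░░░░░░··
░░░░░█···
·········

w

·········
·········
·███████·
·███████·
·░░░@◊██·
·░░░░░██·
·░░░░░░░·
·░░░░░█··
·········

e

·········
·········
███████··
███████··
░░░░@██··
░░░░░██··
░░░░░░░··
░░░░░█···
·········

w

·········
·········
·███████·
·███████·
·░░░@◊██·
·░░░░░██·
·░░░░░░░·
·░░░░░█··
·········

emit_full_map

███████
███████
░░░@◊██
░░░░░██
░░░░░░░
░░░░░█·

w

·········
·········
··███████
··███████
··░░@░◊██
··░░░░░██
··░░░░░░░
··░░░░░█·
·········

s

·········
··███████
··███████
··░░░░◊██
··░░@░░██
··░░░░░░░
··░░░░░█·
·········
·········

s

··███████
··███████
··░░░░◊██
··░░░░░██
··░░@░░░░
··░░░░░█·
··░░░░░··
·········
█████████

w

···██████
···██████
··░░░░░◊█
··░░░░░░█
··░░@░░░░
··░░░░░░█
··░░░░░░·
·········
█████████

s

···██████
··░░░░░◊█
··░░░░░░█
··░░░░░░░
··░░@░░░█
··░░░░░░·
··█████··
█████████
█████████

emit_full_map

·███████
·███████
░░░░░◊██
░░░░░░██
░░░░░░░░
░░@░░░█·
░░░░░░··
█████···


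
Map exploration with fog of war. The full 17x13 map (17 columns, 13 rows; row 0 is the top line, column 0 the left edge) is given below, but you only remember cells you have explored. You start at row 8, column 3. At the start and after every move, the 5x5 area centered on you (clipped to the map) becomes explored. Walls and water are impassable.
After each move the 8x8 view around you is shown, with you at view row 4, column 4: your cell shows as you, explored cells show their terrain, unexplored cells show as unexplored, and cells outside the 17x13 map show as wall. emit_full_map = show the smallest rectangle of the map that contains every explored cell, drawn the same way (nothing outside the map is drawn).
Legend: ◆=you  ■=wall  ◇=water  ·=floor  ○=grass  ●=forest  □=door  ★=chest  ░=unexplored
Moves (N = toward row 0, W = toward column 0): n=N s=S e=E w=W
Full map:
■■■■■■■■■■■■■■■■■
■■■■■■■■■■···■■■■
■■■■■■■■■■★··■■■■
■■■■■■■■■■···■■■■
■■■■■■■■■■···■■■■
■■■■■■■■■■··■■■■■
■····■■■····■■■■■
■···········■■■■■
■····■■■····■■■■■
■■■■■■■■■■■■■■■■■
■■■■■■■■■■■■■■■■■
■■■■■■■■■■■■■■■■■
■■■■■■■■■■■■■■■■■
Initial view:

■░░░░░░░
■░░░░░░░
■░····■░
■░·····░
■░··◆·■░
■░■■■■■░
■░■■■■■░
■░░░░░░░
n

■░░░░░░░
■░░░░░░░
■░■■■■■░
■░····■░
■░··◆··░
■░····■░
■░■■■■■░
■░■■■■■░

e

░░░░░░░░
░░░░░░░░
░■■■■■■░
░····■■░
░···◆··░
░····■■░
░■■■■■■░
░■■■■■░░

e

░░░░░░░░
░░░░░░░░
■■■■■■■░
····■■■░
····◆··░
····■■■░
■■■■■■■░
■■■■■░░░

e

░░░░░░░░
░░░░░░░░
■■■■■■■░
···■■■·░
····◆··░
···■■■·░
■■■■■■■░
■■■■░░░░

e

░░░░░░░░
░░░░░░░░
■■■■■■■░
··■■■··░
····◆··░
··■■■··░
■■■■■■■░
■■■░░░░░

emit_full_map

■■■■■■■■■
····■■■··
······◆··
····■■■··
■■■■■■■■■
■■■■■░░░░

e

░░░░░░░░
░░░░░░░░
■■■■■■·░
·■■■···░
····◆··░
·■■■···░
■■■■■■■░
■■░░░░░░

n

░░░░░░░░
░░░░░░░░
░░■■■■·░
■■■■■■·░
·■■■◆··░
·······░
·■■■···░
■■■■■■■░

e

░░░░░░░░
░░░░░░░░
░■■■■··░
■■■■■··░
■■■·◆··░
·······░
■■■····░
■■■■■■░░

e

░░░░░░░░
░░░░░░░░
■■■■···░
■■■■··■░
■■··◆·■░
······■░
■■····■░
■■■■■░░░

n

░░░░░░░░
░░░░░░░░
░░■■···░
■■■■···░
■■■■◆·■░
■■····■░
······■░
■■····■░

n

░░░░░░░░
░░░░░░░░
░░■■★··░
░░■■···░
■■■■◆··░
■■■■··■░
■■····■░
······■░

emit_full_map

░░░░░░░■■★··
░░░░░░░■■···
░░░░░■■■■◆··
■■■■■■■■■··■
····■■■····■
···········■
····■■■····■
■■■■■■■■■■░░
■■■■■░░░░░░░

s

░░░░░░░░
░░■■★··░
░░■■···░
■■■■···░
■■■■◆·■░
■■····■░
······■░
■■····■░

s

░░■■★··░
░░■■···░
■■■■···░
■■■■··■░
■■··◆·■░
······■░
■■····■░
■■■■■░░░

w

░░░■■★··
░░░■■···
░■■■■···
■■■■■··■
■■■·◆··■
·······■
■■■····■
■■■■■■░░

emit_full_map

░░░░░░░■■★··
░░░░░░░■■···
░░░░░■■■■···
■■■■■■■■■··■
····■■■·◆··■
···········■
····■■■····■
■■■■■■■■■■░░
■■■■■░░░░░░░


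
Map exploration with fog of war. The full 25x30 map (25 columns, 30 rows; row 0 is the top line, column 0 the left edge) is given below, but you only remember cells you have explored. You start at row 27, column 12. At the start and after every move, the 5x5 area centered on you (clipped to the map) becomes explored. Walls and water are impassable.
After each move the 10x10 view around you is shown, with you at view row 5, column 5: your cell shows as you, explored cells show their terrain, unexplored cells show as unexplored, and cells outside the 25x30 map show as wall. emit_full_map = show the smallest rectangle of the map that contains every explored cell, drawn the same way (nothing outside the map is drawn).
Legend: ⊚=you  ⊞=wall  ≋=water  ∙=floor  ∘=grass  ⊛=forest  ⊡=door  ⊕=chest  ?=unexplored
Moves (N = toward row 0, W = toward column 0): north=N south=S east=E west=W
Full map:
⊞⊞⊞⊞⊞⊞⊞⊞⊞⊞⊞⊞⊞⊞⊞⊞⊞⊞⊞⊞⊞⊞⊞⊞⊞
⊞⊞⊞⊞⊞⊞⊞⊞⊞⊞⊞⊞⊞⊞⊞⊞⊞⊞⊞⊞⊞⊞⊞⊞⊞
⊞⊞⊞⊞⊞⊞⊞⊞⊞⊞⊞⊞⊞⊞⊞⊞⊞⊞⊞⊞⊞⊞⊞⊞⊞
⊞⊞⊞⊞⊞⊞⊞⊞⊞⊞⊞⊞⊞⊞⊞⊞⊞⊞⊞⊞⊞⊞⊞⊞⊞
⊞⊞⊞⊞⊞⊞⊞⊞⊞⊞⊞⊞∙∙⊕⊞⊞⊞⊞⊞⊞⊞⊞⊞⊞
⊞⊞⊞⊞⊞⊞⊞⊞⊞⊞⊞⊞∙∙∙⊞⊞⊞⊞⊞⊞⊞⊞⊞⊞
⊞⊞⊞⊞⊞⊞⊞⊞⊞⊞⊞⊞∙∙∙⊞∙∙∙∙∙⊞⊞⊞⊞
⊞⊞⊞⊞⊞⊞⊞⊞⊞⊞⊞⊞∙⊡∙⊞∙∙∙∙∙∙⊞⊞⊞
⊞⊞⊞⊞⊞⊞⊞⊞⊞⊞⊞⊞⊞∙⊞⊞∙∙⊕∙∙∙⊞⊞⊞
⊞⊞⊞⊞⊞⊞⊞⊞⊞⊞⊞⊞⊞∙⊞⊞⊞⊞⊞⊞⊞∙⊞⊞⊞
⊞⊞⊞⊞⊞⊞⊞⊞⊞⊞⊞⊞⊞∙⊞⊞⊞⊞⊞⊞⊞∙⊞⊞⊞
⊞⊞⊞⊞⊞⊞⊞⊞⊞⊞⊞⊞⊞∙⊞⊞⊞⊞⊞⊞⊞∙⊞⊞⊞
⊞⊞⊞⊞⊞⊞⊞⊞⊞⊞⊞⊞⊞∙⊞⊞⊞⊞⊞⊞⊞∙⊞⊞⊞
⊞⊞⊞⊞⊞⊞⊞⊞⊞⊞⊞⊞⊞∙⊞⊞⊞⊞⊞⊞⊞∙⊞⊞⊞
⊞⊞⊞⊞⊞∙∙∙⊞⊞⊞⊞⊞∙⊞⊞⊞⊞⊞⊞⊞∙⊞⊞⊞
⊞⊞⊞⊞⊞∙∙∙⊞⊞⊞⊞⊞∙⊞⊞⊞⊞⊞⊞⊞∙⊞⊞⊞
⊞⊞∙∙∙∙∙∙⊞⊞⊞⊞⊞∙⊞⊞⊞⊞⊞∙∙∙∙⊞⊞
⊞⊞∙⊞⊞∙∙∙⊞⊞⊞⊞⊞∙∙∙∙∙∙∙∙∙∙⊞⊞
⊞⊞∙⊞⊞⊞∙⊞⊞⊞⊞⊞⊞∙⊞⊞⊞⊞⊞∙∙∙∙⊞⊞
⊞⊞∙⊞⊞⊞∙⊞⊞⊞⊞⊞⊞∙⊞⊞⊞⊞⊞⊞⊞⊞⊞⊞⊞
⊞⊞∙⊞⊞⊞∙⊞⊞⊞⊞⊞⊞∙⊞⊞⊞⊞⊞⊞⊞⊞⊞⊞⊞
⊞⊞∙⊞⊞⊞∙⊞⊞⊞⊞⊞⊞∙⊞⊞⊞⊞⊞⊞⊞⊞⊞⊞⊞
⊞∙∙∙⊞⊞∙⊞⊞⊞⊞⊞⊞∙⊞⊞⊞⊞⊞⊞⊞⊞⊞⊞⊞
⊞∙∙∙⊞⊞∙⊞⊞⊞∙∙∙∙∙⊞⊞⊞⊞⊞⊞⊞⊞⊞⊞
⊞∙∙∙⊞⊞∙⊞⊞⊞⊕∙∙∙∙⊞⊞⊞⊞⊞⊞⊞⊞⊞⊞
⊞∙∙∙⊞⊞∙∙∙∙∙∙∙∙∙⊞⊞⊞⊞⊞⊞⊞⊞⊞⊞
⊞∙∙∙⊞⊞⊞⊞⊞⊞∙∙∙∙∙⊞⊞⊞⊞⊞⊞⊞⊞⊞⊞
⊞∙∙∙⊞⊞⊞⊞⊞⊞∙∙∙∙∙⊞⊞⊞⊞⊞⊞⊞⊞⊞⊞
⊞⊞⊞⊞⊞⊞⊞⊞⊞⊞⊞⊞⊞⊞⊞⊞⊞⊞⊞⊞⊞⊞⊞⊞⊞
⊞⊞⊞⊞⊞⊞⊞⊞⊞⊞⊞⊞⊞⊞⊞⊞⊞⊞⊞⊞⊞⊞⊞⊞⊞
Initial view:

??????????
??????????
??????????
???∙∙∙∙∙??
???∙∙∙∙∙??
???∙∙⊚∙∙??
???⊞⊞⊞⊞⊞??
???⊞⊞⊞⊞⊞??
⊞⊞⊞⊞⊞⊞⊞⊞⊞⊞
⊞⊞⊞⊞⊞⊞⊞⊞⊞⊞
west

??????????
??????????
??????????
???∙∙∙∙∙∙?
???⊞∙∙∙∙∙?
???⊞∙⊚∙∙∙?
???⊞⊞⊞⊞⊞⊞?
???⊞⊞⊞⊞⊞⊞?
⊞⊞⊞⊞⊞⊞⊞⊞⊞⊞
⊞⊞⊞⊞⊞⊞⊞⊞⊞⊞

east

??????????
??????????
??????????
??∙∙∙∙∙∙??
??⊞∙∙∙∙∙??
??⊞∙∙⊚∙∙??
??⊞⊞⊞⊞⊞⊞??
??⊞⊞⊞⊞⊞⊞??
⊞⊞⊞⊞⊞⊞⊞⊞⊞⊞
⊞⊞⊞⊞⊞⊞⊞⊞⊞⊞

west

??????????
??????????
??????????
???∙∙∙∙∙∙?
???⊞∙∙∙∙∙?
???⊞∙⊚∙∙∙?
???⊞⊞⊞⊞⊞⊞?
???⊞⊞⊞⊞⊞⊞?
⊞⊞⊞⊞⊞⊞⊞⊞⊞⊞
⊞⊞⊞⊞⊞⊞⊞⊞⊞⊞

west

??????????
??????????
??????????
???∙∙∙∙∙∙∙
???⊞⊞∙∙∙∙∙
???⊞⊞⊚∙∙∙∙
???⊞⊞⊞⊞⊞⊞⊞
???⊞⊞⊞⊞⊞⊞⊞
⊞⊞⊞⊞⊞⊞⊞⊞⊞⊞
⊞⊞⊞⊞⊞⊞⊞⊞⊞⊞

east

??????????
??????????
??????????
??∙∙∙∙∙∙∙?
??⊞⊞∙∙∙∙∙?
??⊞⊞∙⊚∙∙∙?
??⊞⊞⊞⊞⊞⊞⊞?
??⊞⊞⊞⊞⊞⊞⊞?
⊞⊞⊞⊞⊞⊞⊞⊞⊞⊞
⊞⊞⊞⊞⊞⊞⊞⊞⊞⊞

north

??????????
??????????
??????????
???⊞⊕∙∙∙??
??∙∙∙∙∙∙∙?
??⊞⊞∙⊚∙∙∙?
??⊞⊞∙∙∙∙∙?
??⊞⊞⊞⊞⊞⊞⊞?
??⊞⊞⊞⊞⊞⊞⊞?
⊞⊞⊞⊞⊞⊞⊞⊞⊞⊞

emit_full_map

?⊞⊕∙∙∙?
∙∙∙∙∙∙∙
⊞⊞∙⊚∙∙∙
⊞⊞∙∙∙∙∙
⊞⊞⊞⊞⊞⊞⊞
⊞⊞⊞⊞⊞⊞⊞

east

??????????
??????????
??????????
??⊞⊕∙∙∙∙??
?∙∙∙∙∙∙∙??
?⊞⊞∙∙⊚∙∙??
?⊞⊞∙∙∙∙∙??
?⊞⊞⊞⊞⊞⊞⊞??
?⊞⊞⊞⊞⊞⊞⊞??
⊞⊞⊞⊞⊞⊞⊞⊞⊞⊞

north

??????????
??????????
??????????
???∙∙∙∙∙??
??⊞⊕∙∙∙∙??
?∙∙∙∙⊚∙∙??
?⊞⊞∙∙∙∙∙??
?⊞⊞∙∙∙∙∙??
?⊞⊞⊞⊞⊞⊞⊞??
?⊞⊞⊞⊞⊞⊞⊞??

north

??????????
??????????
??????????
???⊞⊞⊞∙⊞??
???∙∙∙∙∙??
??⊞⊕∙⊚∙∙??
?∙∙∙∙∙∙∙??
?⊞⊞∙∙∙∙∙??
?⊞⊞∙∙∙∙∙??
?⊞⊞⊞⊞⊞⊞⊞??

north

??????????
??????????
??????????
???⊞⊞⊞∙⊞??
???⊞⊞⊞∙⊞??
???∙∙⊚∙∙??
??⊞⊕∙∙∙∙??
?∙∙∙∙∙∙∙??
?⊞⊞∙∙∙∙∙??
?⊞⊞∙∙∙∙∙??

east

??????????
??????????
??????????
??⊞⊞⊞∙⊞⊞??
??⊞⊞⊞∙⊞⊞??
??∙∙∙⊚∙⊞??
?⊞⊕∙∙∙∙⊞??
∙∙∙∙∙∙∙⊞??
⊞⊞∙∙∙∙∙???
⊞⊞∙∙∙∙∙???

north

??????????
??????????
??????????
???⊞⊞∙⊞⊞??
??⊞⊞⊞∙⊞⊞??
??⊞⊞⊞⊚⊞⊞??
??∙∙∙∙∙⊞??
?⊞⊕∙∙∙∙⊞??
∙∙∙∙∙∙∙⊞??
⊞⊞∙∙∙∙∙???

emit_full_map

???⊞⊞∙⊞⊞
??⊞⊞⊞∙⊞⊞
??⊞⊞⊞⊚⊞⊞
??∙∙∙∙∙⊞
?⊞⊕∙∙∙∙⊞
∙∙∙∙∙∙∙⊞
⊞⊞∙∙∙∙∙?
⊞⊞∙∙∙∙∙?
⊞⊞⊞⊞⊞⊞⊞?
⊞⊞⊞⊞⊞⊞⊞?

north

??????????
??????????
??????????
???⊞⊞∙⊞⊞??
???⊞⊞∙⊞⊞??
??⊞⊞⊞⊚⊞⊞??
??⊞⊞⊞∙⊞⊞??
??∙∙∙∙∙⊞??
?⊞⊕∙∙∙∙⊞??
∙∙∙∙∙∙∙⊞??

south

??????????
??????????
???⊞⊞∙⊞⊞??
???⊞⊞∙⊞⊞??
??⊞⊞⊞∙⊞⊞??
??⊞⊞⊞⊚⊞⊞??
??∙∙∙∙∙⊞??
?⊞⊕∙∙∙∙⊞??
∙∙∙∙∙∙∙⊞??
⊞⊞∙∙∙∙∙???

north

??????????
??????????
??????????
???⊞⊞∙⊞⊞??
???⊞⊞∙⊞⊞??
??⊞⊞⊞⊚⊞⊞??
??⊞⊞⊞∙⊞⊞??
??∙∙∙∙∙⊞??
?⊞⊕∙∙∙∙⊞??
∙∙∙∙∙∙∙⊞??

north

??????????
??????????
??????????
???⊞⊞∙⊞⊞??
???⊞⊞∙⊞⊞??
???⊞⊞⊚⊞⊞??
??⊞⊞⊞∙⊞⊞??
??⊞⊞⊞∙⊞⊞??
??∙∙∙∙∙⊞??
?⊞⊕∙∙∙∙⊞??

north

??????????
??????????
??????????
???⊞⊞∙∙∙??
???⊞⊞∙⊞⊞??
???⊞⊞⊚⊞⊞??
???⊞⊞∙⊞⊞??
??⊞⊞⊞∙⊞⊞??
??⊞⊞⊞∙⊞⊞??
??∙∙∙∙∙⊞??

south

??????????
??????????
???⊞⊞∙∙∙??
???⊞⊞∙⊞⊞??
???⊞⊞∙⊞⊞??
???⊞⊞⊚⊞⊞??
??⊞⊞⊞∙⊞⊞??
??⊞⊞⊞∙⊞⊞??
??∙∙∙∙∙⊞??
?⊞⊕∙∙∙∙⊞??

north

??????????
??????????
??????????
???⊞⊞∙∙∙??
???⊞⊞∙⊞⊞??
???⊞⊞⊚⊞⊞??
???⊞⊞∙⊞⊞??
??⊞⊞⊞∙⊞⊞??
??⊞⊞⊞∙⊞⊞??
??∙∙∙∙∙⊞??

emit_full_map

???⊞⊞∙∙∙
???⊞⊞∙⊞⊞
???⊞⊞⊚⊞⊞
???⊞⊞∙⊞⊞
??⊞⊞⊞∙⊞⊞
??⊞⊞⊞∙⊞⊞
??∙∙∙∙∙⊞
?⊞⊕∙∙∙∙⊞
∙∙∙∙∙∙∙⊞
⊞⊞∙∙∙∙∙?
⊞⊞∙∙∙∙∙?
⊞⊞⊞⊞⊞⊞⊞?
⊞⊞⊞⊞⊞⊞⊞?

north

??????????
??????????
??????????
???⊞⊞∙⊞⊞??
???⊞⊞∙∙∙??
???⊞⊞⊚⊞⊞??
???⊞⊞∙⊞⊞??
???⊞⊞∙⊞⊞??
??⊞⊞⊞∙⊞⊞??
??⊞⊞⊞∙⊞⊞??

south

??????????
??????????
???⊞⊞∙⊞⊞??
???⊞⊞∙∙∙??
???⊞⊞∙⊞⊞??
???⊞⊞⊚⊞⊞??
???⊞⊞∙⊞⊞??
??⊞⊞⊞∙⊞⊞??
??⊞⊞⊞∙⊞⊞??
??∙∙∙∙∙⊞??

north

??????????
??????????
??????????
???⊞⊞∙⊞⊞??
???⊞⊞∙∙∙??
???⊞⊞⊚⊞⊞??
???⊞⊞∙⊞⊞??
???⊞⊞∙⊞⊞??
??⊞⊞⊞∙⊞⊞??
??⊞⊞⊞∙⊞⊞??

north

??????????
??????????
??????????
???⊞⊞∙⊞⊞??
???⊞⊞∙⊞⊞??
???⊞⊞⊚∙∙??
???⊞⊞∙⊞⊞??
???⊞⊞∙⊞⊞??
???⊞⊞∙⊞⊞??
??⊞⊞⊞∙⊞⊞??

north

??????????
??????????
??????????
???⊞⊞∙⊞⊞??
???⊞⊞∙⊞⊞??
???⊞⊞⊚⊞⊞??
???⊞⊞∙∙∙??
???⊞⊞∙⊞⊞??
???⊞⊞∙⊞⊞??
???⊞⊞∙⊞⊞??

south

??????????
??????????
???⊞⊞∙⊞⊞??
???⊞⊞∙⊞⊞??
???⊞⊞∙⊞⊞??
???⊞⊞⊚∙∙??
???⊞⊞∙⊞⊞??
???⊞⊞∙⊞⊞??
???⊞⊞∙⊞⊞??
??⊞⊞⊞∙⊞⊞??

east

??????????
??????????
??⊞⊞∙⊞⊞???
??⊞⊞∙⊞⊞⊞??
??⊞⊞∙⊞⊞⊞??
??⊞⊞∙⊚∙∙??
??⊞⊞∙⊞⊞⊞??
??⊞⊞∙⊞⊞⊞??
??⊞⊞∙⊞⊞???
?⊞⊞⊞∙⊞⊞???

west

??????????
??????????
???⊞⊞∙⊞⊞??
???⊞⊞∙⊞⊞⊞?
???⊞⊞∙⊞⊞⊞?
???⊞⊞⊚∙∙∙?
???⊞⊞∙⊞⊞⊞?
???⊞⊞∙⊞⊞⊞?
???⊞⊞∙⊞⊞??
??⊞⊞⊞∙⊞⊞??

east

??????????
??????????
??⊞⊞∙⊞⊞???
??⊞⊞∙⊞⊞⊞??
??⊞⊞∙⊞⊞⊞??
??⊞⊞∙⊚∙∙??
??⊞⊞∙⊞⊞⊞??
??⊞⊞∙⊞⊞⊞??
??⊞⊞∙⊞⊞???
?⊞⊞⊞∙⊞⊞???

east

??????????
??????????
?⊞⊞∙⊞⊞????
?⊞⊞∙⊞⊞⊞⊞??
?⊞⊞∙⊞⊞⊞⊞??
?⊞⊞∙∙⊚∙∙??
?⊞⊞∙⊞⊞⊞⊞??
?⊞⊞∙⊞⊞⊞⊞??
?⊞⊞∙⊞⊞????
⊞⊞⊞∙⊞⊞????

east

??????????
??????????
⊞⊞∙⊞⊞?????
⊞⊞∙⊞⊞⊞⊞⊞??
⊞⊞∙⊞⊞⊞⊞⊞??
⊞⊞∙∙∙⊚∙∙??
⊞⊞∙⊞⊞⊞⊞⊞??
⊞⊞∙⊞⊞⊞⊞⊞??
⊞⊞∙⊞⊞?????
⊞⊞∙⊞⊞?????

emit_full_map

???⊞⊞∙⊞⊞???
???⊞⊞∙⊞⊞⊞⊞⊞
???⊞⊞∙⊞⊞⊞⊞⊞
???⊞⊞∙∙∙⊚∙∙
???⊞⊞∙⊞⊞⊞⊞⊞
???⊞⊞∙⊞⊞⊞⊞⊞
???⊞⊞∙⊞⊞???
??⊞⊞⊞∙⊞⊞???
??⊞⊞⊞∙⊞⊞???
??∙∙∙∙∙⊞???
?⊞⊕∙∙∙∙⊞???
∙∙∙∙∙∙∙⊞???
⊞⊞∙∙∙∙∙????
⊞⊞∙∙∙∙∙????
⊞⊞⊞⊞⊞⊞⊞????
⊞⊞⊞⊞⊞⊞⊞????

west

??????????
??????????
?⊞⊞∙⊞⊞????
?⊞⊞∙⊞⊞⊞⊞⊞?
?⊞⊞∙⊞⊞⊞⊞⊞?
?⊞⊞∙∙⊚∙∙∙?
?⊞⊞∙⊞⊞⊞⊞⊞?
?⊞⊞∙⊞⊞⊞⊞⊞?
?⊞⊞∙⊞⊞????
⊞⊞⊞∙⊞⊞????

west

??????????
??????????
??⊞⊞∙⊞⊞???
??⊞⊞∙⊞⊞⊞⊞⊞
??⊞⊞∙⊞⊞⊞⊞⊞
??⊞⊞∙⊚∙∙∙∙
??⊞⊞∙⊞⊞⊞⊞⊞
??⊞⊞∙⊞⊞⊞⊞⊞
??⊞⊞∙⊞⊞???
?⊞⊞⊞∙⊞⊞???

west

??????????
??????????
???⊞⊞∙⊞⊞??
???⊞⊞∙⊞⊞⊞⊞
???⊞⊞∙⊞⊞⊞⊞
???⊞⊞⊚∙∙∙∙
???⊞⊞∙⊞⊞⊞⊞
???⊞⊞∙⊞⊞⊞⊞
???⊞⊞∙⊞⊞??
??⊞⊞⊞∙⊞⊞??

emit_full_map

???⊞⊞∙⊞⊞???
???⊞⊞∙⊞⊞⊞⊞⊞
???⊞⊞∙⊞⊞⊞⊞⊞
???⊞⊞⊚∙∙∙∙∙
???⊞⊞∙⊞⊞⊞⊞⊞
???⊞⊞∙⊞⊞⊞⊞⊞
???⊞⊞∙⊞⊞???
??⊞⊞⊞∙⊞⊞???
??⊞⊞⊞∙⊞⊞???
??∙∙∙∙∙⊞???
?⊞⊕∙∙∙∙⊞???
∙∙∙∙∙∙∙⊞???
⊞⊞∙∙∙∙∙????
⊞⊞∙∙∙∙∙????
⊞⊞⊞⊞⊞⊞⊞????
⊞⊞⊞⊞⊞⊞⊞????


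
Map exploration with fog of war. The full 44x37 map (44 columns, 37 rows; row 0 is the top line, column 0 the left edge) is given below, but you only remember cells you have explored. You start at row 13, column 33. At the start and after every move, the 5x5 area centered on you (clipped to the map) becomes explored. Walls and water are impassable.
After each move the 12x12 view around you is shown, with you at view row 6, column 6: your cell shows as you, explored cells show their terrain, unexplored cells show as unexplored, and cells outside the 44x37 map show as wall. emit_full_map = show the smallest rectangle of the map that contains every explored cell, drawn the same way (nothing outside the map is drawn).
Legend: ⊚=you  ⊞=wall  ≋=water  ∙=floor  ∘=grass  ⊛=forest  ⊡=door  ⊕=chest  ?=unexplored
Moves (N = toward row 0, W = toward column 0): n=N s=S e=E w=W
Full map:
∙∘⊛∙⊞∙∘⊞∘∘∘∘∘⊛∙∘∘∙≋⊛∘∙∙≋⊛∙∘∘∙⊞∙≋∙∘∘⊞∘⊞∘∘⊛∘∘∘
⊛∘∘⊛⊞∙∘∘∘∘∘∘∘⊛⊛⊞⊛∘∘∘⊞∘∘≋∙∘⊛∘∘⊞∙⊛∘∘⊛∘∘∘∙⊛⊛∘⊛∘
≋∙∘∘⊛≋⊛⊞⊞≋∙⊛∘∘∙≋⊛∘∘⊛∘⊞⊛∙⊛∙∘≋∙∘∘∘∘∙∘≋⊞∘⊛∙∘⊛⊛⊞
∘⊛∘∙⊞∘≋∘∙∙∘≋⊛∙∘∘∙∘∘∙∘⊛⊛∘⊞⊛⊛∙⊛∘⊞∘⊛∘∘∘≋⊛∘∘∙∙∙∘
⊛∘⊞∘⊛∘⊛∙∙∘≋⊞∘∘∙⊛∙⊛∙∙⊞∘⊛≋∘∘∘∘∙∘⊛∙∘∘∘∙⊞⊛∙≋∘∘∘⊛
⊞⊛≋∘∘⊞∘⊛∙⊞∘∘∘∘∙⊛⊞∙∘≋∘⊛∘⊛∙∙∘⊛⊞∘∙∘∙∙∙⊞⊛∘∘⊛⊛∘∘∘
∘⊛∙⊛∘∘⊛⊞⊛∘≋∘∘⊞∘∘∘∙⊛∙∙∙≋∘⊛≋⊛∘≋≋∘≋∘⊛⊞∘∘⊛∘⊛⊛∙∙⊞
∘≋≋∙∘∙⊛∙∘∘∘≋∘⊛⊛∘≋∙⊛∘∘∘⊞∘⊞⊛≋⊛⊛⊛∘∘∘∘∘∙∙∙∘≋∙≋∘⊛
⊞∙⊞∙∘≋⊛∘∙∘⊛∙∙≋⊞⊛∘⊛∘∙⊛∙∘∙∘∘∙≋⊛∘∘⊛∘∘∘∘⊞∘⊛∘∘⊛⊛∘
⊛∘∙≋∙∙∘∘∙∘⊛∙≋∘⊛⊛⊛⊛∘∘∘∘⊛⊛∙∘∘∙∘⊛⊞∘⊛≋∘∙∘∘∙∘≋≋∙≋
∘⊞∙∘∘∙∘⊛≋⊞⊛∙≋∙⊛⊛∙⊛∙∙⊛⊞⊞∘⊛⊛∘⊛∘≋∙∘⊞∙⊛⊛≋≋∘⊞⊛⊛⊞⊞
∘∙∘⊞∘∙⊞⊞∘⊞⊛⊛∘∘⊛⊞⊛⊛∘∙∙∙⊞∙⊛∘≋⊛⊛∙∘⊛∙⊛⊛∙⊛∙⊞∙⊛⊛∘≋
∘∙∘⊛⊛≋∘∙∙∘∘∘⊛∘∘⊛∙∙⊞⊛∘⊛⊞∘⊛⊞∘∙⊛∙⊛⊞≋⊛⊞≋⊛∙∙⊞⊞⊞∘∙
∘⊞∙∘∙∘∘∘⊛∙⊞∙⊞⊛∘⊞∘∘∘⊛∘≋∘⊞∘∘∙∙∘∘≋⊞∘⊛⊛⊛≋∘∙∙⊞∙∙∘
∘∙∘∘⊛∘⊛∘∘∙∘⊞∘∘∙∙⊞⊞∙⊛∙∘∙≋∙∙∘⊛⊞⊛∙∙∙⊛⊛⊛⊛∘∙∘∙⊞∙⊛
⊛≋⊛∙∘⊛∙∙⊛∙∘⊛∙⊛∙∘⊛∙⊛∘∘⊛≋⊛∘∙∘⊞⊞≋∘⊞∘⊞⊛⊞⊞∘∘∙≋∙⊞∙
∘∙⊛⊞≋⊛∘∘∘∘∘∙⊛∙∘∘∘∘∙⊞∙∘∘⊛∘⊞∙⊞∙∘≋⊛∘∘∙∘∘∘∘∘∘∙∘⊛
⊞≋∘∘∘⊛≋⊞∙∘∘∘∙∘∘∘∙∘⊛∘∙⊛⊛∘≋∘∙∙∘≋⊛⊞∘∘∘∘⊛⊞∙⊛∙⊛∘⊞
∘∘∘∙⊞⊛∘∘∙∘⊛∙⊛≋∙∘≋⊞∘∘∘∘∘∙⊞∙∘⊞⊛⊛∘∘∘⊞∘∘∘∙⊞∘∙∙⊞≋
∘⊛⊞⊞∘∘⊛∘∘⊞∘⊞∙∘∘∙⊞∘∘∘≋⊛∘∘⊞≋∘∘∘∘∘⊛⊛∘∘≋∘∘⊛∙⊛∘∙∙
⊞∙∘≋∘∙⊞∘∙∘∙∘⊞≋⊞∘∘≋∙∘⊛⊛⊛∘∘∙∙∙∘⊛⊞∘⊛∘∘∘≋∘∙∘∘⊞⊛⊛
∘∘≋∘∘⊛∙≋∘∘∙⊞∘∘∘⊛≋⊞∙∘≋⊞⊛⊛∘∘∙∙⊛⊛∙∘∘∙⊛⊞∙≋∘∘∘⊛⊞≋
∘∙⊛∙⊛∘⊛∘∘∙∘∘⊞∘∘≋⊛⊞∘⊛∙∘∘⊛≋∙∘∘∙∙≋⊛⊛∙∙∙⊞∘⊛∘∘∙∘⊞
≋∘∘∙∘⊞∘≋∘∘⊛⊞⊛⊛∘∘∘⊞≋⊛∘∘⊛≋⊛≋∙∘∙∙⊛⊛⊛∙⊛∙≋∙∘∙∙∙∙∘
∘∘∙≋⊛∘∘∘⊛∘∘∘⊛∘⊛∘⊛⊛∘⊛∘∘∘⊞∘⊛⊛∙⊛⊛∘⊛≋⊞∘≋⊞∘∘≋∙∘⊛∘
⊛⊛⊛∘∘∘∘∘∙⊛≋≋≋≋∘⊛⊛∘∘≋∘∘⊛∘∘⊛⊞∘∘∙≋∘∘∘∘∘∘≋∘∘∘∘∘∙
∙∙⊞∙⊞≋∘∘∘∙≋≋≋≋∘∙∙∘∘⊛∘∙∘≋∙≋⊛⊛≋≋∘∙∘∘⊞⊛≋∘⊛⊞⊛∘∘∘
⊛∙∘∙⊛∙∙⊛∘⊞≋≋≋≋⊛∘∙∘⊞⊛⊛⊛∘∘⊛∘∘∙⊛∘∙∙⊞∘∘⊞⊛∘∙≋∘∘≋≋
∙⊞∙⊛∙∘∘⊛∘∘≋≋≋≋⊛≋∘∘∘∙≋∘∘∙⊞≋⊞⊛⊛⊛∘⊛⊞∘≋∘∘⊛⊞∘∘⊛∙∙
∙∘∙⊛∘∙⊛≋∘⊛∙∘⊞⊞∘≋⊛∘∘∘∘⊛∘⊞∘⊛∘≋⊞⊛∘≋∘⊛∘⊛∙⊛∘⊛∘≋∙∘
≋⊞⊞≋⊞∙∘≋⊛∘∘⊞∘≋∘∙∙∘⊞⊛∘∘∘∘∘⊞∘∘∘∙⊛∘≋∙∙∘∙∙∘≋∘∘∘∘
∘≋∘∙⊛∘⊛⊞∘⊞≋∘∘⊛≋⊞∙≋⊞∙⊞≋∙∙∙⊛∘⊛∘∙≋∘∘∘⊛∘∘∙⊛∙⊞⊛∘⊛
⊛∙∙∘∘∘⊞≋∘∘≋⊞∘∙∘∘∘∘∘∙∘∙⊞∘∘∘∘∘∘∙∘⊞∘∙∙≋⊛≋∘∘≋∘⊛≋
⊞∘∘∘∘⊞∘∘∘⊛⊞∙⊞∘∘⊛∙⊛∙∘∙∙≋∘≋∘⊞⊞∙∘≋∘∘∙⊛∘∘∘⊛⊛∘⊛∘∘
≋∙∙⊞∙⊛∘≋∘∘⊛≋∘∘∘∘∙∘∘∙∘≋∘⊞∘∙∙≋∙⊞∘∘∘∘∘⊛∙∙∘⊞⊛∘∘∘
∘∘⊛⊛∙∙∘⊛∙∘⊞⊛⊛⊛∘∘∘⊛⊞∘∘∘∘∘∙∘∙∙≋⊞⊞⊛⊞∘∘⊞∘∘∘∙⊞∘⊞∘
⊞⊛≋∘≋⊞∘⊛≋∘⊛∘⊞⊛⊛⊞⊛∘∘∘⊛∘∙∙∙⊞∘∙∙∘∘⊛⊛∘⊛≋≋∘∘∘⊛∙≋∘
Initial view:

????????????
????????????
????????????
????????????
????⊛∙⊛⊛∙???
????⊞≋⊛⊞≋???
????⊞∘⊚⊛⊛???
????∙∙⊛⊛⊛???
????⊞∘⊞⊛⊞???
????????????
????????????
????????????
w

????????????
????????????
????????????
????????????
????∘⊛∙⊛⊛∙??
????⊛⊞≋⊛⊞≋??
????≋⊞⊚⊛⊛⊛??
????∙∙∙⊛⊛⊛??
????∘⊞∘⊞⊛⊞??
????????????
????????????
????????????

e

????????????
????????????
????????????
????????????
???∘⊛∙⊛⊛∙???
???⊛⊞≋⊛⊞≋???
???≋⊞∘⊚⊛⊛???
???∙∙∙⊛⊛⊛???
???∘⊞∘⊞⊛⊞???
????????????
????????????
????????????

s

????????????
????????????
????????????
???∘⊛∙⊛⊛∙???
???⊛⊞≋⊛⊞≋???
???≋⊞∘⊛⊛⊛???
???∙∙∙⊚⊛⊛???
???∘⊞∘⊞⊛⊞???
????⊛∘∘∙∘???
????????????
????????????
????????????

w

????????????
????????????
????????????
????∘⊛∙⊛⊛∙??
????⊛⊞≋⊛⊞≋??
????≋⊞∘⊛⊛⊛??
????∙∙⊚⊛⊛⊛??
????∘⊞∘⊞⊛⊞??
????≋⊛∘∘∙∘??
????????????
????????????
????????????

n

????????????
????????????
????????????
????????????
????∘⊛∙⊛⊛∙??
????⊛⊞≋⊛⊞≋??
????≋⊞⊚⊛⊛⊛??
????∙∙∙⊛⊛⊛??
????∘⊞∘⊞⊛⊞??
????≋⊛∘∘∙∘??
????????????
????????????

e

????????????
????????????
????????????
????????????
???∘⊛∙⊛⊛∙???
???⊛⊞≋⊛⊞≋???
???≋⊞∘⊚⊛⊛???
???∙∙∙⊛⊛⊛???
???∘⊞∘⊞⊛⊞???
???≋⊛∘∘∙∘???
????????????
????????????

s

????????????
????????????
????????????
???∘⊛∙⊛⊛∙???
???⊛⊞≋⊛⊞≋???
???≋⊞∘⊛⊛⊛???
???∙∙∙⊚⊛⊛???
???∘⊞∘⊞⊛⊞???
???≋⊛∘∘∙∘???
????????????
????????????
????????????

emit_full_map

∘⊛∙⊛⊛∙
⊛⊞≋⊛⊞≋
≋⊞∘⊛⊛⊛
∙∙∙⊚⊛⊛
∘⊞∘⊞⊛⊞
≋⊛∘∘∙∘

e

????????????
????????????
????????????
??∘⊛∙⊛⊛∙????
??⊛⊞≋⊛⊞≋⊛???
??≋⊞∘⊛⊛⊛≋???
??∙∙∙⊛⊚⊛⊛???
??∘⊞∘⊞⊛⊞⊞???
??≋⊛∘∘∙∘∘???
????????????
????????????
????????????

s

????????????
????????????
??∘⊛∙⊛⊛∙????
??⊛⊞≋⊛⊞≋⊛???
??≋⊞∘⊛⊛⊛≋???
??∙∙∙⊛⊛⊛⊛???
??∘⊞∘⊞⊚⊞⊞???
??≋⊛∘∘∙∘∘???
????∘∘∘∘⊛???
????????????
????????????
????????????

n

????????????
????????????
????????????
??∘⊛∙⊛⊛∙????
??⊛⊞≋⊛⊞≋⊛???
??≋⊞∘⊛⊛⊛≋???
??∙∙∙⊛⊚⊛⊛???
??∘⊞∘⊞⊛⊞⊞???
??≋⊛∘∘∙∘∘???
????∘∘∘∘⊛???
????????????
????????????

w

????????????
????????????
????????????
???∘⊛∙⊛⊛∙???
???⊛⊞≋⊛⊞≋⊛??
???≋⊞∘⊛⊛⊛≋??
???∙∙∙⊚⊛⊛⊛??
???∘⊞∘⊞⊛⊞⊞??
???≋⊛∘∘∙∘∘??
?????∘∘∘∘⊛??
????????????
????????????

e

????????????
????????????
????????????
??∘⊛∙⊛⊛∙????
??⊛⊞≋⊛⊞≋⊛???
??≋⊞∘⊛⊛⊛≋???
??∙∙∙⊛⊚⊛⊛???
??∘⊞∘⊞⊛⊞⊞???
??≋⊛∘∘∙∘∘???
????∘∘∘∘⊛???
????????????
????????????

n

????????????
????????????
????????????
????????????
??∘⊛∙⊛⊛∙⊛???
??⊛⊞≋⊛⊞≋⊛???
??≋⊞∘⊛⊚⊛≋???
??∙∙∙⊛⊛⊛⊛???
??∘⊞∘⊞⊛⊞⊞???
??≋⊛∘∘∙∘∘???
????∘∘∘∘⊛???
????????????

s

????????????
????????????
????????????
??∘⊛∙⊛⊛∙⊛???
??⊛⊞≋⊛⊞≋⊛???
??≋⊞∘⊛⊛⊛≋???
??∙∙∙⊛⊚⊛⊛???
??∘⊞∘⊞⊛⊞⊞???
??≋⊛∘∘∙∘∘???
????∘∘∘∘⊛???
????????????
????????????

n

????????????
????????????
????????????
????????????
??∘⊛∙⊛⊛∙⊛???
??⊛⊞≋⊛⊞≋⊛???
??≋⊞∘⊛⊚⊛≋???
??∙∙∙⊛⊛⊛⊛???
??∘⊞∘⊞⊛⊞⊞???
??≋⊛∘∘∙∘∘???
????∘∘∘∘⊛???
????????????

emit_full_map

∘⊛∙⊛⊛∙⊛
⊛⊞≋⊛⊞≋⊛
≋⊞∘⊛⊚⊛≋
∙∙∙⊛⊛⊛⊛
∘⊞∘⊞⊛⊞⊞
≋⊛∘∘∙∘∘
??∘∘∘∘⊛

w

????????????
????????????
????????????
????????????
???∘⊛∙⊛⊛∙⊛??
???⊛⊞≋⊛⊞≋⊛??
???≋⊞∘⊚⊛⊛≋??
???∙∙∙⊛⊛⊛⊛??
???∘⊞∘⊞⊛⊞⊞??
???≋⊛∘∘∙∘∘??
?????∘∘∘∘⊛??
????????????

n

????????????
????????????
????????????
????????????
????∘⊞∙⊛⊛???
???∘⊛∙⊛⊛∙⊛??
???⊛⊞≋⊚⊞≋⊛??
???≋⊞∘⊛⊛⊛≋??
???∙∙∙⊛⊛⊛⊛??
???∘⊞∘⊞⊛⊞⊞??
???≋⊛∘∘∙∘∘??
?????∘∘∘∘⊛??

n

????????????
????????????
????????????
????????????
????∘⊛≋∘∙???
????∘⊞∙⊛⊛???
???∘⊛∙⊚⊛∙⊛??
???⊛⊞≋⊛⊞≋⊛??
???≋⊞∘⊛⊛⊛≋??
???∙∙∙⊛⊛⊛⊛??
???∘⊞∘⊞⊛⊞⊞??
???≋⊛∘∘∙∘∘??

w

????????????
????????????
????????????
????????????
????⊞∘⊛≋∘∙??
????∙∘⊞∙⊛⊛??
????∘⊛⊚⊛⊛∙⊛?
????⊛⊞≋⊛⊞≋⊛?
????≋⊞∘⊛⊛⊛≋?
????∙∙∙⊛⊛⊛⊛?
????∘⊞∘⊞⊛⊞⊞?
????≋⊛∘∘∙∘∘?

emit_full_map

⊞∘⊛≋∘∙?
∙∘⊞∙⊛⊛?
∘⊛⊚⊛⊛∙⊛
⊛⊞≋⊛⊞≋⊛
≋⊞∘⊛⊛⊛≋
∙∙∙⊛⊛⊛⊛
∘⊞∘⊞⊛⊞⊞
≋⊛∘∘∙∘∘
??∘∘∘∘⊛

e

????????????
????????????
????????????
????????????
???⊞∘⊛≋∘∙???
???∙∘⊞∙⊛⊛???
???∘⊛∙⊚⊛∙⊛??
???⊛⊞≋⊛⊞≋⊛??
???≋⊞∘⊛⊛⊛≋??
???∙∙∙⊛⊛⊛⊛??
???∘⊞∘⊞⊛⊞⊞??
???≋⊛∘∘∙∘∘??

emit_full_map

⊞∘⊛≋∘∙?
∙∘⊞∙⊛⊛?
∘⊛∙⊚⊛∙⊛
⊛⊞≋⊛⊞≋⊛
≋⊞∘⊛⊛⊛≋
∙∙∙⊛⊛⊛⊛
∘⊞∘⊞⊛⊞⊞
≋⊛∘∘∙∘∘
??∘∘∘∘⊛
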